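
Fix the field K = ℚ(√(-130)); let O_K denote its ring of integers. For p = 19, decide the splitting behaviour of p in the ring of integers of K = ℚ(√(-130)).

Since -130 ≢ 1 mod 4, the ring of integers is ℤ[√-130] with discriminant 4·(-130) = -520.
Since gcd(19, -520) = 1 the prime 19 does not ramify.
Euler's criterion: (-130)^9 mod 19 = 18. Thus (-130|19) = -1.
d is a non-residue mod p, hence 19 remains inert in O_K.

p is inert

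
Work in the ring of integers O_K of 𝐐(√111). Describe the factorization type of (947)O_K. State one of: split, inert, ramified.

111 mod 4 = 3, hence disc K = 4·111 = 444 and O_K = ℤ[√111].
disc(K) = 444 is not divisible by 947; 947 is unramified.
Legendre symbol by Euler's criterion: (111/947) ≡ 111^473 ≡ 946 (mod 947), i.e. (111/947) = -1.
(111/947) = -1, so 947 is inert.

947 remains inert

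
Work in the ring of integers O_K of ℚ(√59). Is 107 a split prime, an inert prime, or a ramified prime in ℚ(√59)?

inert — (107) stays prime in O_K

d = 59 ≡ 3 (mod 4), so O_K = ℤ[√59] and disc(K) = 4d = 236.
disc(K) = 236 is not divisible by 107; 107 is unramified.
Compute (59/107) via Euler: 59^((107-1)/2) mod 107 = 106, so (59/107) = -1.
d is a non-residue mod p, hence 107 remains inert in O_K.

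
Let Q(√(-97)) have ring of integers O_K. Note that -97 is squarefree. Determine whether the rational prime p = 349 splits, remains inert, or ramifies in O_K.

remains prime (inert)

Since -97 ≢ 1 mod 4, the ring of integers is ℤ[√-97] with discriminant 4·(-97) = -388.
349 ∤ -388, so 349 is unramified.
Legendre symbol by Euler's criterion: (-97/349) ≡ (-97)^174 ≡ 348 (mod 349), i.e. (-97/349) = -1.
(-97/349) = -1, so 349 is inert.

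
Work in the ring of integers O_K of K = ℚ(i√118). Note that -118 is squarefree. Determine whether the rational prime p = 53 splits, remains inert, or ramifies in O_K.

Since -118 ≢ 1 mod 4, the ring of integers is ℤ[√-118] with discriminant 4·(-118) = -472.
disc(K) = -472 is not divisible by 53; 53 is unramified.
(-118/53) = 41^26 mod 53 = 52, giving Legendre symbol -1.
d is a non-residue mod p, hence 53 remains inert in O_K.

inert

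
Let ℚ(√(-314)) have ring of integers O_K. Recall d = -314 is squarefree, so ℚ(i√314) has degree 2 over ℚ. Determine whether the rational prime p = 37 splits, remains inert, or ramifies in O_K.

-314 mod 4 = 2, hence disc K = 4·(-314) = -1256 and O_K = ℤ[√-314].
Since gcd(37, -1256) = 1 the prime 37 does not ramify.
(-314/37) = 19^18 mod 37 = 36, giving Legendre symbol -1.
(-314/37) = -1, so 37 is inert.

p is inert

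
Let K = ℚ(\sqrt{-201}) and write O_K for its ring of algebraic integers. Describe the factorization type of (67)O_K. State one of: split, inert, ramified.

d = -201 ≡ 3 (mod 4), so O_K = ℤ[√-201] and disc(K) = 4d = -804.
Ramification test: 67 | -804. The prime 67 ramifies in K.

67 is ramified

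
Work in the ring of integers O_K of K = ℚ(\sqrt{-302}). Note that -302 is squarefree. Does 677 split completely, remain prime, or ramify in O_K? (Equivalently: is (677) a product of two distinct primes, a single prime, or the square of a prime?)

split — (677) = 𝔭₁𝔭₂ with 𝔭₁ ≠ 𝔭₂

Since -302 ≢ 1 mod 4, the ring of integers is ℤ[√-302] with discriminant 4·(-302) = -1208.
disc(K) = -1208 is not divisible by 677; 677 is unramified.
Compute (-302/677) via Euler: 375^((677-1)/2) mod 677 = 1, so (-302/677) = 1.
d is a quadratic residue mod p, hence 677 splits in O_K.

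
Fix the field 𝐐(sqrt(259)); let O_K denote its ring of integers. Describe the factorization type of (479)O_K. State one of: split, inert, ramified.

259 mod 4 = 3, hence disc K = 4·259 = 1036 and O_K = ℤ[√259].
disc(K) = 1036 is not divisible by 479; 479 is unramified.
Euler's criterion: 259^239 mod 479 = 478. Thus (259|479) = -1.
(259/479) = -1, so 479 is inert.

inert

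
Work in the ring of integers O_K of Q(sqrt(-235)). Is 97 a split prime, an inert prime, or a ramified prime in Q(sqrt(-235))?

d = -235 ≡ 1 (mod 4), so O_K = ℤ[(1+√-235)/2] and disc(K) = d = -235.
97 ∤ -235, so 97 is unramified.
Legendre symbol by Euler's criterion: (-235/97) ≡ (-235)^48 ≡ 96 (mod 97), i.e. (-235/97) = -1.
(-235/97) = -1, so 97 is inert.

inert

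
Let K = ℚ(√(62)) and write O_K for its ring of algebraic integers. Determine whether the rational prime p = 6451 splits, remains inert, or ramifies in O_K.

6451 remains inert

Since 62 ≢ 1 mod 4, the ring of integers is ℤ[√62] with discriminant 4·62 = 248.
disc(K) = 248 is not divisible by 6451; 6451 is unramified.
(62/6451) = 62^3225 mod 6451 = 6450, giving Legendre symbol -1.
Legendre symbol -1 ⇒ 6451 is inert.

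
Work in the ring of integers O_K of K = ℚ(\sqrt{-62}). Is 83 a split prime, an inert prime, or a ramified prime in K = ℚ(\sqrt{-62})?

Since -62 ≢ 1 mod 4, the ring of integers is ℤ[√-62] with discriminant 4·(-62) = -248.
Since gcd(83, -248) = 1 the prime 83 does not ramify.
Euler's criterion: (-62)^41 mod 83 = 1. Thus (-62|83) = 1.
d is a quadratic residue mod p, hence 83 splits in O_K.

83 splits in O_K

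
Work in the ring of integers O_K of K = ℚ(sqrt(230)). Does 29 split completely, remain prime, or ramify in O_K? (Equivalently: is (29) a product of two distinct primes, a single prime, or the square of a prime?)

remains prime (inert)

Since 230 ≢ 1 mod 4, the ring of integers is ℤ[√230] with discriminant 4·230 = 920.
disc(K) = 920 is not divisible by 29; 29 is unramified.
Compute (230/29) via Euler: 27^((29-1)/2) mod 29 = 28, so (230/29) = -1.
d is a non-residue mod p, hence 29 remains inert in O_K.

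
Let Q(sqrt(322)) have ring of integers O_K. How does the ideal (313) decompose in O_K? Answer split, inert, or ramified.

Since 322 ≢ 1 mod 4, the ring of integers is ℤ[√322] with discriminant 4·322 = 1288.
313 ∤ 1288, so 313 is unramified.
Euler's criterion: 322^156 mod 313 = 1. Thus (322|313) = 1.
d is a quadratic residue mod p, hence 313 splits in O_K.

splits completely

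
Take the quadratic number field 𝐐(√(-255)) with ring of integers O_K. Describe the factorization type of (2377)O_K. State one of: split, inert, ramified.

Since -255 ≡ 1 mod 4, the ring of integers is ℤ[(1+√-255)/2] with discriminant -255.
Since gcd(2377, -255) = 1 the prime 2377 does not ramify.
Legendre symbol by Euler's criterion: (-255/2377) ≡ (-255)^1188 ≡ 1 (mod 2377), i.e. (-255/2377) = 1.
(-255/2377) = 1, so 2377 splits.

split — (2377) = 𝔭₁𝔭₂ with 𝔭₁ ≠ 𝔭₂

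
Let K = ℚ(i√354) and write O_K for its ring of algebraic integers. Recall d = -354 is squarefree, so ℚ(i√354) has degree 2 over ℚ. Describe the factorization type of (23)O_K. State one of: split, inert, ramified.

23 remains inert

-354 mod 4 = 2, hence disc K = 4·(-354) = -1416 and O_K = ℤ[√-354].
disc(K) = -1416 is not divisible by 23; 23 is unramified.
(-354/23) = 14^11 mod 23 = 22, giving Legendre symbol -1.
d is a non-residue mod p, hence 23 remains inert in O_K.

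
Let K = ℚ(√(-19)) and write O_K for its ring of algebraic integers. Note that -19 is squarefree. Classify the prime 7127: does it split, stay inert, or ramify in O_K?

remains prime (inert)

-19 mod 4 = 1, hence disc K = -19 and O_K = ℤ[(1+√-19)/2].
7127 ∤ -19, so 7127 is unramified.
Compute (-19/7127) via Euler: 7108^((7127-1)/2) mod 7127 = 7126, so (-19/7127) = -1.
(-19/7127) = -1, so 7127 is inert.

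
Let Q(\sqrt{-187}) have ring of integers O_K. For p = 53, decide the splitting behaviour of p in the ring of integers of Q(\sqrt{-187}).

53 splits in O_K

-187 mod 4 = 1, hence disc K = -187 and O_K = ℤ[(1+√-187)/2].
53 ∤ -187, so 53 is unramified.
Legendre symbol by Euler's criterion: (-187/53) ≡ (-187)^26 ≡ 1 (mod 53), i.e. (-187/53) = 1.
d is a quadratic residue mod p, hence 53 splits in O_K.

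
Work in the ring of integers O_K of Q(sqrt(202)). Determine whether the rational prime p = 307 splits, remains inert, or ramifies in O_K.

inert

202 mod 4 = 2, hence disc K = 4·202 = 808 and O_K = ℤ[√202].
Since gcd(307, 808) = 1 the prime 307 does not ramify.
Legendre symbol by Euler's criterion: (202/307) ≡ 202^153 ≡ 306 (mod 307), i.e. (202/307) = -1.
Legendre symbol -1 ⇒ 307 is inert.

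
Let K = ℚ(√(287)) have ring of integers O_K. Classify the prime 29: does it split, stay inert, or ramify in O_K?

29 remains inert

Since 287 ≢ 1 mod 4, the ring of integers is ℤ[√287] with discriminant 4·287 = 1148.
disc(K) = 1148 is not divisible by 29; 29 is unramified.
Legendre symbol by Euler's criterion: (287/29) ≡ 287^14 ≡ 28 (mod 29), i.e. (287/29) = -1.
Legendre symbol -1 ⇒ 29 is inert.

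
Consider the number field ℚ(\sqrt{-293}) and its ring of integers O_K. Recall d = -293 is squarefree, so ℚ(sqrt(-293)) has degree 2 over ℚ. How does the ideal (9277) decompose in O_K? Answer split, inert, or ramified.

d = -293 ≡ 3 (mod 4), so O_K = ℤ[√-293] and disc(K) = 4d = -1172.
disc(K) = -1172 is not divisible by 9277; 9277 is unramified.
Compute (-293/9277) via Euler: 8984^((9277-1)/2) mod 9277 = 9276, so (-293/9277) = -1.
Legendre symbol -1 ⇒ 9277 is inert.

remains prime (inert)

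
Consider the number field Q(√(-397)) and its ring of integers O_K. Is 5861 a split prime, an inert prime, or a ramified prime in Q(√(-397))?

Since -397 ≢ 1 mod 4, the ring of integers is ℤ[√-397] with discriminant 4·(-397) = -1588.
disc(K) = -1588 is not divisible by 5861; 5861 is unramified.
(-397/5861) = 5464^2930 mod 5861 = 5860, giving Legendre symbol -1.
Legendre symbol -1 ⇒ 5861 is inert.

remains prime (inert)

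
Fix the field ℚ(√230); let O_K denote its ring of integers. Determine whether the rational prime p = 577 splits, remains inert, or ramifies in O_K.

inert

230 mod 4 = 2, hence disc K = 4·230 = 920 and O_K = ℤ[√230].
577 ∤ 920, so 577 is unramified.
Euler's criterion: 230^288 mod 577 = 576. Thus (230|577) = -1.
Legendre symbol -1 ⇒ 577 is inert.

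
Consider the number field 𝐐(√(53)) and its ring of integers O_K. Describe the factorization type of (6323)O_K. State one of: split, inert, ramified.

53 mod 4 = 1, hence disc K = 53 and O_K = ℤ[(1+√53)/2].
disc(K) = 53 is not divisible by 6323; 6323 is unramified.
Legendre symbol by Euler's criterion: (53/6323) ≡ 53^3161 ≡ 1 (mod 6323), i.e. (53/6323) = 1.
Legendre symbol 1 ⇒ 6323 is split.

split — (6323) = 𝔭₁𝔭₂ with 𝔭₁ ≠ 𝔭₂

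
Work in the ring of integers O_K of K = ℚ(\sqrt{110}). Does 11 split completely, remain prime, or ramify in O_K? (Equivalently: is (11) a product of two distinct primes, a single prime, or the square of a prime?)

d = 110 ≡ 2 (mod 4), so O_K = ℤ[√110] and disc(K) = 4d = 440.
disc(K) = 440 = 11·40, so p = 11 is ramified.

11 is ramified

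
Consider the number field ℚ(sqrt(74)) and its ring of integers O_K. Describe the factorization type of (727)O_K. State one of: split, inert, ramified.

727 remains inert

d = 74 ≡ 2 (mod 4), so O_K = ℤ[√74] and disc(K) = 4d = 296.
727 ∤ 296, so 727 is unramified.
(74/727) = 74^363 mod 727 = 726, giving Legendre symbol -1.
d is a non-residue mod p, hence 727 remains inert in O_K.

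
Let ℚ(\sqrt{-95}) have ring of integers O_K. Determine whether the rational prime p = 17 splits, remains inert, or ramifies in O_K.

inert — (17) stays prime in O_K

Since -95 ≡ 1 mod 4, the ring of integers is ℤ[(1+√-95)/2] with discriminant -95.
Since gcd(17, -95) = 1 the prime 17 does not ramify.
(-95/17) = 7^8 mod 17 = 16, giving Legendre symbol -1.
Legendre symbol -1 ⇒ 17 is inert.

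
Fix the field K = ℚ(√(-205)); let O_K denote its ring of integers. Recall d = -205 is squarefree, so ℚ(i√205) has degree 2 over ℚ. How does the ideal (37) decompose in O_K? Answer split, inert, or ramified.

p is inert

-205 mod 4 = 3, hence disc K = 4·(-205) = -820 and O_K = ℤ[√-205].
Since gcd(37, -820) = 1 the prime 37 does not ramify.
(-205/37) = 17^18 mod 37 = 36, giving Legendre symbol -1.
(-205/37) = -1, so 37 is inert.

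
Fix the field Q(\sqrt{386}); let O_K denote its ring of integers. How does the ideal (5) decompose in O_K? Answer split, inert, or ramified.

d = 386 ≡ 2 (mod 4), so O_K = ℤ[√386] and disc(K) = 4d = 1544.
5 ∤ 1544, so 5 is unramified.
(386/5) = 1^2 mod 5 = 1, giving Legendre symbol 1.
d is a quadratic residue mod p, hence 5 splits in O_K.

split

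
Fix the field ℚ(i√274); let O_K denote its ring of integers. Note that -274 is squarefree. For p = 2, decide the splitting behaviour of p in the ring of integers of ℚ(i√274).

Since -274 ≢ 1 mod 4, the ring of integers is ℤ[√-274] with discriminant 4·(-274) = -1096.
2 divides disc(K) = -1096, so 2 ramifies.

ramified — (2) = 𝔭²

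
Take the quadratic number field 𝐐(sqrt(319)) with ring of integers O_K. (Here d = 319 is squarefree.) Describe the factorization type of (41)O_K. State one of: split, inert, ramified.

319 mod 4 = 3, hence disc K = 4·319 = 1276 and O_K = ℤ[√319].
disc(K) = 1276 is not divisible by 41; 41 is unramified.
Compute (319/41) via Euler: 32^((41-1)/2) mod 41 = 1, so (319/41) = 1.
(319/41) = 1, so 41 splits.

split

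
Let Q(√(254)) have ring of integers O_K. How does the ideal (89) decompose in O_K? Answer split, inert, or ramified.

remains prime (inert)

254 mod 4 = 2, hence disc K = 4·254 = 1016 and O_K = ℤ[√254].
Since gcd(89, 1016) = 1 the prime 89 does not ramify.
(254/89) = 76^44 mod 89 = 88, giving Legendre symbol -1.
d is a non-residue mod p, hence 89 remains inert in O_K.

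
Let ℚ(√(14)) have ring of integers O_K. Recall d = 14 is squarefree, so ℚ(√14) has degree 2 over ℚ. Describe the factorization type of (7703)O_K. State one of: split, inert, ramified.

14 mod 4 = 2, hence disc K = 4·14 = 56 and O_K = ℤ[√14].
disc(K) = 56 is not divisible by 7703; 7703 is unramified.
Compute (14/7703) via Euler: 14^((7703-1)/2) mod 7703 = 1, so (14/7703) = 1.
Legendre symbol 1 ⇒ 7703 is split.

p splits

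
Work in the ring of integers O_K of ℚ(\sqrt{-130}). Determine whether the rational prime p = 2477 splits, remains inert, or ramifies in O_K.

inert

-130 mod 4 = 2, hence disc K = 4·(-130) = -520 and O_K = ℤ[√-130].
disc(K) = -520 is not divisible by 2477; 2477 is unramified.
Legendre symbol by Euler's criterion: (-130/2477) ≡ (-130)^1238 ≡ 2476 (mod 2477), i.e. (-130/2477) = -1.
d is a non-residue mod p, hence 2477 remains inert in O_K.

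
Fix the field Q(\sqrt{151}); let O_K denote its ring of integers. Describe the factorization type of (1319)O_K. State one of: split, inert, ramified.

p splits

d = 151 ≡ 3 (mod 4), so O_K = ℤ[√151] and disc(K) = 4d = 604.
disc(K) = 604 is not divisible by 1319; 1319 is unramified.
Euler's criterion: 151^659 mod 1319 = 1. Thus (151|1319) = 1.
(151/1319) = 1, so 1319 splits.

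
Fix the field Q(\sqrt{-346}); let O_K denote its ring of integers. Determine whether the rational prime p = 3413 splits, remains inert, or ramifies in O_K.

inert

-346 mod 4 = 2, hence disc K = 4·(-346) = -1384 and O_K = ℤ[√-346].
disc(K) = -1384 is not divisible by 3413; 3413 is unramified.
(-346/3413) = 3067^1706 mod 3413 = 3412, giving Legendre symbol -1.
(-346/3413) = -1, so 3413 is inert.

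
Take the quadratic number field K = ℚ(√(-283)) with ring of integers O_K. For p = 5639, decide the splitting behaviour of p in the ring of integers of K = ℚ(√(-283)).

p splits

Since -283 ≡ 1 mod 4, the ring of integers is ℤ[(1+√-283)/2] with discriminant -283.
5639 ∤ -283, so 5639 is unramified.
Legendre symbol by Euler's criterion: (-283/5639) ≡ (-283)^2819 ≡ 1 (mod 5639), i.e. (-283/5639) = 1.
Legendre symbol 1 ⇒ 5639 is split.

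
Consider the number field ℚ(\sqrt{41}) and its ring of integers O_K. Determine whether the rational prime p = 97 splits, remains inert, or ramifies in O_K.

Since 41 ≡ 1 mod 4, the ring of integers is ℤ[(1+√41)/2] with discriminant 41.
97 ∤ 41, so 97 is unramified.
(41/97) = 41^48 mod 97 = 96, giving Legendre symbol -1.
Legendre symbol -1 ⇒ 97 is inert.

inert — (97) stays prime in O_K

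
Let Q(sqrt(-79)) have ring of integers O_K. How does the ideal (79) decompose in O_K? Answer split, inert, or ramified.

Since -79 ≡ 1 mod 4, the ring of integers is ℤ[(1+√-79)/2] with discriminant -79.
disc(K) = -79 = 79·(-1), so p = 79 is ramified.

p ramifies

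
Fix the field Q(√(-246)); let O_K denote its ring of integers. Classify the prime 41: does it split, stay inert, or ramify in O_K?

Since -246 ≢ 1 mod 4, the ring of integers is ℤ[√-246] with discriminant 4·(-246) = -984.
41 divides disc(K) = -984, so 41 ramifies.

ramifies in O_K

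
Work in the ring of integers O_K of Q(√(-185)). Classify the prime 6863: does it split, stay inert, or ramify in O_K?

Since -185 ≢ 1 mod 4, the ring of integers is ℤ[√-185] with discriminant 4·(-185) = -740.
6863 ∤ -740, so 6863 is unramified.
Compute (-185/6863) via Euler: 6678^((6863-1)/2) mod 6863 = 6862, so (-185/6863) = -1.
Legendre symbol -1 ⇒ 6863 is inert.

6863 remains inert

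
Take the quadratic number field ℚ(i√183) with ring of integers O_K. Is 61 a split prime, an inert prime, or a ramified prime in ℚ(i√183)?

-183 mod 4 = 1, hence disc K = -183 and O_K = ℤ[(1+√-183)/2].
61 divides disc(K) = -183, so 61 ramifies.

p ramifies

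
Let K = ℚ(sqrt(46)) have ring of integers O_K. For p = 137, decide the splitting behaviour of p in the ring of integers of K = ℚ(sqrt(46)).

137 remains inert

Since 46 ≢ 1 mod 4, the ring of integers is ℤ[√46] with discriminant 4·46 = 184.
137 ∤ 184, so 137 is unramified.
Compute (46/137) via Euler: 46^((137-1)/2) mod 137 = 136, so (46/137) = -1.
Legendre symbol -1 ⇒ 137 is inert.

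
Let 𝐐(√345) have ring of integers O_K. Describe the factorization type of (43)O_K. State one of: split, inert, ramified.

splits completely

Since 345 ≡ 1 mod 4, the ring of integers is ℤ[(1+√345)/2] with discriminant 345.
43 ∤ 345, so 43 is unramified.
Euler's criterion: 345^21 mod 43 = 1. Thus (345|43) = 1.
d is a quadratic residue mod p, hence 43 splits in O_K.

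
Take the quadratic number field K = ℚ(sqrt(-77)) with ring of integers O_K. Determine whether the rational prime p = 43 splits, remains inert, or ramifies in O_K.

split

d = -77 ≡ 3 (mod 4), so O_K = ℤ[√-77] and disc(K) = 4d = -308.
Since gcd(43, -308) = 1 the prime 43 does not ramify.
Compute (-77/43) via Euler: 9^((43-1)/2) mod 43 = 1, so (-77/43) = 1.
Legendre symbol 1 ⇒ 43 is split.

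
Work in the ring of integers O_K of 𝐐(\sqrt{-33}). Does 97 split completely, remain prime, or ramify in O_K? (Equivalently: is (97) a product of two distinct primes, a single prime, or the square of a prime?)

-33 mod 4 = 3, hence disc K = 4·(-33) = -132 and O_K = ℤ[√-33].
Since gcd(97, -132) = 1 the prime 97 does not ramify.
Compute (-33/97) via Euler: 64^((97-1)/2) mod 97 = 1, so (-33/97) = 1.
(-33/97) = 1, so 97 splits.

split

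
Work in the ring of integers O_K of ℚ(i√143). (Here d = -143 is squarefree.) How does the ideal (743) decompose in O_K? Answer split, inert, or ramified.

splits completely

d = -143 ≡ 1 (mod 4), so O_K = ℤ[(1+√-143)/2] and disc(K) = d = -143.
743 ∤ -143, so 743 is unramified.
Compute (-143/743) via Euler: 600^((743-1)/2) mod 743 = 1, so (-143/743) = 1.
Legendre symbol 1 ⇒ 743 is split.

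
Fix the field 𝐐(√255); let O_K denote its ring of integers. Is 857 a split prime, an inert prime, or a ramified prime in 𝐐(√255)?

d = 255 ≡ 3 (mod 4), so O_K = ℤ[√255] and disc(K) = 4d = 1020.
Since gcd(857, 1020) = 1 the prime 857 does not ramify.
Euler's criterion: 255^428 mod 857 = 856. Thus (255|857) = -1.
(255/857) = -1, so 857 is inert.

inert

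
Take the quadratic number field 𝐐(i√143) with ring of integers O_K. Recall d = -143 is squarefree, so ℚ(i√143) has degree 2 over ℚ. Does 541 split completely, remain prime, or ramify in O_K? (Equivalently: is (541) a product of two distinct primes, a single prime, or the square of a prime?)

-143 mod 4 = 1, hence disc K = -143 and O_K = ℤ[(1+√-143)/2].
Since gcd(541, -143) = 1 the prime 541 does not ramify.
Legendre symbol by Euler's criterion: (-143/541) ≡ (-143)^270 ≡ 1 (mod 541), i.e. (-143/541) = 1.
d is a quadratic residue mod p, hence 541 splits in O_K.

split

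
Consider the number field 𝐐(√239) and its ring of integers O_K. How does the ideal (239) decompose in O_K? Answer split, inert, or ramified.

ramified

239 mod 4 = 3, hence disc K = 4·239 = 956 and O_K = ℤ[√239].
239 divides disc(K) = 956, so 239 ramifies.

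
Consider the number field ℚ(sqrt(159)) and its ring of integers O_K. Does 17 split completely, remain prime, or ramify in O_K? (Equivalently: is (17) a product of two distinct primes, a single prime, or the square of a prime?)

remains prime (inert)

159 mod 4 = 3, hence disc K = 4·159 = 636 and O_K = ℤ[√159].
Since gcd(17, 636) = 1 the prime 17 does not ramify.
Compute (159/17) via Euler: 6^((17-1)/2) mod 17 = 16, so (159/17) = -1.
d is a non-residue mod p, hence 17 remains inert in O_K.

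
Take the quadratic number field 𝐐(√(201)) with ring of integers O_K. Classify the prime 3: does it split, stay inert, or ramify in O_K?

3 is ramified

d = 201 ≡ 1 (mod 4), so O_K = ℤ[(1+√201)/2] and disc(K) = d = 201.
3 divides disc(K) = 201, so 3 ramifies.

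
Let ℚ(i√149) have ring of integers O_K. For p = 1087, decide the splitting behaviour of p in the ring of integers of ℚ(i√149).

-149 mod 4 = 3, hence disc K = 4·(-149) = -596 and O_K = ℤ[√-149].
1087 ∤ -596, so 1087 is unramified.
Euler's criterion: (-149)^543 mod 1087 = 1. Thus (-149|1087) = 1.
d is a quadratic residue mod p, hence 1087 splits in O_K.

split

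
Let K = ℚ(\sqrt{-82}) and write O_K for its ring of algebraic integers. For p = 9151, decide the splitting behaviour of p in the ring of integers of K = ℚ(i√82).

remains prime (inert)

-82 mod 4 = 2, hence disc K = 4·(-82) = -328 and O_K = ℤ[√-82].
disc(K) = -328 is not divisible by 9151; 9151 is unramified.
Compute (-82/9151) via Euler: 9069^((9151-1)/2) mod 9151 = 9150, so (-82/9151) = -1.
(-82/9151) = -1, so 9151 is inert.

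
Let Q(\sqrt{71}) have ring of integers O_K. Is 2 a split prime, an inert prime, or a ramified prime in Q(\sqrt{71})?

p ramifies

d = 71 ≡ 3 (mod 4), so O_K = ℤ[√71] and disc(K) = 4d = 284.
disc(K) = 284 = 2·142, so p = 2 is ramified.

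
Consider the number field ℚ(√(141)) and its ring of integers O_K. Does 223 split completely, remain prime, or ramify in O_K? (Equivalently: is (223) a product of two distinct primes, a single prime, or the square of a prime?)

inert

141 mod 4 = 1, hence disc K = 141 and O_K = ℤ[(1+√141)/2].
223 ∤ 141, so 223 is unramified.
(141/223) = 141^111 mod 223 = 222, giving Legendre symbol -1.
Legendre symbol -1 ⇒ 223 is inert.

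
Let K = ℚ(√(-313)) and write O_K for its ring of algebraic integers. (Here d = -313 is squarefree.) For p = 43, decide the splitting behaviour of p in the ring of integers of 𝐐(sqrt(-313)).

d = -313 ≡ 3 (mod 4), so O_K = ℤ[√-313] and disc(K) = 4d = -1252.
disc(K) = -1252 is not divisible by 43; 43 is unramified.
Euler's criterion: (-313)^21 mod 43 = 1. Thus (-313|43) = 1.
Legendre symbol 1 ⇒ 43 is split.

split — (43) = 𝔭₁𝔭₂ with 𝔭₁ ≠ 𝔭₂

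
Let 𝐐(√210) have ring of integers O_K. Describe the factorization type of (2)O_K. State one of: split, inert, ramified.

Since 210 ≢ 1 mod 4, the ring of integers is ℤ[√210] with discriminant 4·210 = 840.
disc(K) = 840 = 2·420, so p = 2 is ramified.

ramified — (2) = 𝔭²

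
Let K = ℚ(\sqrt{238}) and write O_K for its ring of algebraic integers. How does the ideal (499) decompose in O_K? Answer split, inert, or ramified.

d = 238 ≡ 2 (mod 4), so O_K = ℤ[√238] and disc(K) = 4d = 952.
disc(K) = 952 is not divisible by 499; 499 is unramified.
Compute (238/499) via Euler: 238^((499-1)/2) mod 499 = 498, so (238/499) = -1.
Legendre symbol -1 ⇒ 499 is inert.

p is inert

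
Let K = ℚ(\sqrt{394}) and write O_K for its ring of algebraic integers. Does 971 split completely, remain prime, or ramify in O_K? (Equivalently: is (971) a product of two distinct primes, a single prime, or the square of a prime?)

d = 394 ≡ 2 (mod 4), so O_K = ℤ[√394] and disc(K) = 4d = 1576.
disc(K) = 1576 is not divisible by 971; 971 is unramified.
(394/971) = 394^485 mod 971 = 1, giving Legendre symbol 1.
(394/971) = 1, so 971 splits.

split — (971) = 𝔭₁𝔭₂ with 𝔭₁ ≠ 𝔭₂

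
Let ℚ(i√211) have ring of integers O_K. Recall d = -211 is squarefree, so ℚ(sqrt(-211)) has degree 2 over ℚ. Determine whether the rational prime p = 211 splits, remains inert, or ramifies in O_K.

p ramifies

Since -211 ≡ 1 mod 4, the ring of integers is ℤ[(1+√-211)/2] with discriminant -211.
disc(K) = -211 = 211·(-1), so p = 211 is ramified.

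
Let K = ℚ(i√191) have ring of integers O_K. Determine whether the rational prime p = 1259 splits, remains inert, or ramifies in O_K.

p is inert

d = -191 ≡ 1 (mod 4), so O_K = ℤ[(1+√-191)/2] and disc(K) = d = -191.
disc(K) = -191 is not divisible by 1259; 1259 is unramified.
Compute (-191/1259) via Euler: 1068^((1259-1)/2) mod 1259 = 1258, so (-191/1259) = -1.
d is a non-residue mod p, hence 1259 remains inert in O_K.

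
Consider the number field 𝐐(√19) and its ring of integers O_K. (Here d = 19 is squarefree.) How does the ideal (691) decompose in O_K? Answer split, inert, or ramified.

inert

Since 19 ≢ 1 mod 4, the ring of integers is ℤ[√19] with discriminant 4·19 = 76.
691 ∤ 76, so 691 is unramified.
Compute (19/691) via Euler: 19^((691-1)/2) mod 691 = 690, so (19/691) = -1.
(19/691) = -1, so 691 is inert.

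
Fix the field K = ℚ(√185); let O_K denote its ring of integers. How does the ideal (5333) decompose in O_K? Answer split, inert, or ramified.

p splits

185 mod 4 = 1, hence disc K = 185 and O_K = ℤ[(1+√185)/2].
Since gcd(5333, 185) = 1 the prime 5333 does not ramify.
Euler's criterion: 185^2666 mod 5333 = 1. Thus (185|5333) = 1.
Legendre symbol 1 ⇒ 5333 is split.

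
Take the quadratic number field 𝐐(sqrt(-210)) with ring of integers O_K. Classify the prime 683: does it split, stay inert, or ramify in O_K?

p splits

-210 mod 4 = 2, hence disc K = 4·(-210) = -840 and O_K = ℤ[√-210].
disc(K) = -840 is not divisible by 683; 683 is unramified.
(-210/683) = 473^341 mod 683 = 1, giving Legendre symbol 1.
d is a quadratic residue mod p, hence 683 splits in O_K.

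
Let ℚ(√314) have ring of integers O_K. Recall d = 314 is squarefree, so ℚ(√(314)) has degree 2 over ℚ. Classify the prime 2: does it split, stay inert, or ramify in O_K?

ramified — (2) = 𝔭²

314 mod 4 = 2, hence disc K = 4·314 = 1256 and O_K = ℤ[√314].
Ramification test: 2 | 1256. The prime 2 ramifies in K.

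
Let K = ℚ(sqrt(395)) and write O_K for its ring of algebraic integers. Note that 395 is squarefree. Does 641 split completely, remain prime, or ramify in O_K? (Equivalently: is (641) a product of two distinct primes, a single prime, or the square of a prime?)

d = 395 ≡ 3 (mod 4), so O_K = ℤ[√395] and disc(K) = 4d = 1580.
641 ∤ 1580, so 641 is unramified.
Compute (395/641) via Euler: 395^((641-1)/2) mod 641 = 1, so (395/641) = 1.
d is a quadratic residue mod p, hence 641 splits in O_K.

split — (641) = 𝔭₁𝔭₂ with 𝔭₁ ≠ 𝔭₂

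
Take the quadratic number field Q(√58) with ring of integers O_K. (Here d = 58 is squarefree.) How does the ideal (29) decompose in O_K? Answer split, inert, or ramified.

d = 58 ≡ 2 (mod 4), so O_K = ℤ[√58] and disc(K) = 4d = 232.
disc(K) = 232 = 29·8, so p = 29 is ramified.

ramifies in O_K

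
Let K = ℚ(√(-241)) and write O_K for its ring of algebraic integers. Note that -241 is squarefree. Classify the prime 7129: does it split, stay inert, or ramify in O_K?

inert

-241 mod 4 = 3, hence disc K = 4·(-241) = -964 and O_K = ℤ[√-241].
7129 ∤ -964, so 7129 is unramified.
Euler's criterion: (-241)^3564 mod 7129 = 7128. Thus (-241|7129) = -1.
Legendre symbol -1 ⇒ 7129 is inert.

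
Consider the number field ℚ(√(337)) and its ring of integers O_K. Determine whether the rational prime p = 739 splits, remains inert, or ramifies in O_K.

p is inert

d = 337 ≡ 1 (mod 4), so O_K = ℤ[(1+√337)/2] and disc(K) = d = 337.
Since gcd(739, 337) = 1 the prime 739 does not ramify.
Compute (337/739) via Euler: 337^((739-1)/2) mod 739 = 738, so (337/739) = -1.
d is a non-residue mod p, hence 739 remains inert in O_K.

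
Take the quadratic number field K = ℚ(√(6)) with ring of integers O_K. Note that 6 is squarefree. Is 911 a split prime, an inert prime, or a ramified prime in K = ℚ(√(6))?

Since 6 ≢ 1 mod 4, the ring of integers is ℤ[√6] with discriminant 4·6 = 24.
disc(K) = 24 is not divisible by 911; 911 is unramified.
Euler's criterion: 6^455 mod 911 = 1. Thus (6|911) = 1.
(6/911) = 1, so 911 splits.

splits completely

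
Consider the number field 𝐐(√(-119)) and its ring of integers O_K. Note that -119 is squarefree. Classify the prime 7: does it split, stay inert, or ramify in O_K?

d = -119 ≡ 1 (mod 4), so O_K = ℤ[(1+√-119)/2] and disc(K) = d = -119.
Ramification test: 7 | -119. The prime 7 ramifies in K.

ramifies in O_K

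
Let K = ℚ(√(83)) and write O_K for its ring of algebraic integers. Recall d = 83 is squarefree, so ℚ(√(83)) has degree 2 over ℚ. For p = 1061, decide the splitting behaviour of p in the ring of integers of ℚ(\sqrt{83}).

1061 splits in O_K

d = 83 ≡ 3 (mod 4), so O_K = ℤ[√83] and disc(K) = 4d = 332.
disc(K) = 332 is not divisible by 1061; 1061 is unramified.
(83/1061) = 83^530 mod 1061 = 1, giving Legendre symbol 1.
d is a quadratic residue mod p, hence 1061 splits in O_K.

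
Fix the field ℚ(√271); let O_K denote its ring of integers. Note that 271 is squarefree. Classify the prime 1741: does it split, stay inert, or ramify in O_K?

inert — (1741) stays prime in O_K

271 mod 4 = 3, hence disc K = 4·271 = 1084 and O_K = ℤ[√271].
disc(K) = 1084 is not divisible by 1741; 1741 is unramified.
Legendre symbol by Euler's criterion: (271/1741) ≡ 271^870 ≡ 1740 (mod 1741), i.e. (271/1741) = -1.
d is a non-residue mod p, hence 1741 remains inert in O_K.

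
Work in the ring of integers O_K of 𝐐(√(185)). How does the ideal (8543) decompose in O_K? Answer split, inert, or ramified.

185 mod 4 = 1, hence disc K = 185 and O_K = ℤ[(1+√185)/2].
disc(K) = 185 is not divisible by 8543; 8543 is unramified.
Euler's criterion: 185^4271 mod 8543 = 8542. Thus (185|8543) = -1.
d is a non-residue mod p, hence 8543 remains inert in O_K.

remains prime (inert)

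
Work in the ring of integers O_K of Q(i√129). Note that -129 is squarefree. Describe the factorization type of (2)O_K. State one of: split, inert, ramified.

d = -129 ≡ 3 (mod 4), so O_K = ℤ[√-129] and disc(K) = 4d = -516.
Ramification test: 2 | -516. The prime 2 ramifies in K.

ramified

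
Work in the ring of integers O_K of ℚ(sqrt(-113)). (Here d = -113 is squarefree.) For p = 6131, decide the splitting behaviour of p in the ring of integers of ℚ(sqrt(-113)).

-113 mod 4 = 3, hence disc K = 4·(-113) = -452 and O_K = ℤ[√-113].
disc(K) = -452 is not divisible by 6131; 6131 is unramified.
Compute (-113/6131) via Euler: 6018^((6131-1)/2) mod 6131 = 1, so (-113/6131) = 1.
d is a quadratic residue mod p, hence 6131 splits in O_K.

split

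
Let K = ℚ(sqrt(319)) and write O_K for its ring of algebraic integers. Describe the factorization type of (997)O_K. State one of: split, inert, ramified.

997 splits in O_K

d = 319 ≡ 3 (mod 4), so O_K = ℤ[√319] and disc(K) = 4d = 1276.
Since gcd(997, 1276) = 1 the prime 997 does not ramify.
(319/997) = 319^498 mod 997 = 1, giving Legendre symbol 1.
Legendre symbol 1 ⇒ 997 is split.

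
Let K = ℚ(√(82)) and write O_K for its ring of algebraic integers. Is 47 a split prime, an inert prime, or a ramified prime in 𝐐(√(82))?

remains prime (inert)

d = 82 ≡ 2 (mod 4), so O_K = ℤ[√82] and disc(K) = 4d = 328.
47 ∤ 328, so 47 is unramified.
Compute (82/47) via Euler: 35^((47-1)/2) mod 47 = 46, so (82/47) = -1.
(82/47) = -1, so 47 is inert.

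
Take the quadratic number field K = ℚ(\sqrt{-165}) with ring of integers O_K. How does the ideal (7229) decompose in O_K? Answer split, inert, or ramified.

d = -165 ≡ 3 (mod 4), so O_K = ℤ[√-165] and disc(K) = 4d = -660.
disc(K) = -660 is not divisible by 7229; 7229 is unramified.
Compute (-165/7229) via Euler: 7064^((7229-1)/2) mod 7229 = 1, so (-165/7229) = 1.
(-165/7229) = 1, so 7229 splits.

split — (7229) = 𝔭₁𝔭₂ with 𝔭₁ ≠ 𝔭₂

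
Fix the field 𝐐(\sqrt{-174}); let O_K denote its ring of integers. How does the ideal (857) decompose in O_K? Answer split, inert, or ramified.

inert

d = -174 ≡ 2 (mod 4), so O_K = ℤ[√-174] and disc(K) = 4d = -696.
Since gcd(857, -696) = 1 the prime 857 does not ramify.
Compute (-174/857) via Euler: 683^((857-1)/2) mod 857 = 856, so (-174/857) = -1.
d is a non-residue mod p, hence 857 remains inert in O_K.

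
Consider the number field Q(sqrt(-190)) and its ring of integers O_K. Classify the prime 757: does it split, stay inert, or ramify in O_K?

d = -190 ≡ 2 (mod 4), so O_K = ℤ[√-190] and disc(K) = 4d = -760.
disc(K) = -760 is not divisible by 757; 757 is unramified.
Legendre symbol by Euler's criterion: (-190/757) ≡ (-190)^378 ≡ 1 (mod 757), i.e. (-190/757) = 1.
(-190/757) = 1, so 757 splits.

p splits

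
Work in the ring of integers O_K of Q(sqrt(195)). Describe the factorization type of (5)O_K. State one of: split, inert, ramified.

ramified

d = 195 ≡ 3 (mod 4), so O_K = ℤ[√195] and disc(K) = 4d = 780.
disc(K) = 780 = 5·156, so p = 5 is ramified.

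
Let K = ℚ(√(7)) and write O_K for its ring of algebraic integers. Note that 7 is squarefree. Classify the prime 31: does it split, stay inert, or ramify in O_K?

7 mod 4 = 3, hence disc K = 4·7 = 28 and O_K = ℤ[√7].
disc(K) = 28 is not divisible by 31; 31 is unramified.
Compute (7/31) via Euler: 7^((31-1)/2) mod 31 = 1, so (7/31) = 1.
d is a quadratic residue mod p, hence 31 splits in O_K.

split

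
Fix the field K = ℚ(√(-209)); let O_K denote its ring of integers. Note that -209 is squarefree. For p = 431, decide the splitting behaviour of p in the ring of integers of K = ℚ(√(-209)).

d = -209 ≡ 3 (mod 4), so O_K = ℤ[√-209] and disc(K) = 4d = -836.
Since gcd(431, -836) = 1 the prime 431 does not ramify.
Compute (-209/431) via Euler: 222^((431-1)/2) mod 431 = 430, so (-209/431) = -1.
d is a non-residue mod p, hence 431 remains inert in O_K.

431 remains inert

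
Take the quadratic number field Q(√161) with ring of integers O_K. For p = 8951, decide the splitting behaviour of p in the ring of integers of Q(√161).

161 mod 4 = 1, hence disc K = 161 and O_K = ℤ[(1+√161)/2].
Since gcd(8951, 161) = 1 the prime 8951 does not ramify.
(161/8951) = 161^4475 mod 8951 = 8950, giving Legendre symbol -1.
d is a non-residue mod p, hence 8951 remains inert in O_K.

remains prime (inert)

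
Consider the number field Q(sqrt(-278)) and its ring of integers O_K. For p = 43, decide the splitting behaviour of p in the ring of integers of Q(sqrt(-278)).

-278 mod 4 = 2, hence disc K = 4·(-278) = -1112 and O_K = ℤ[√-278].
Since gcd(43, -1112) = 1 the prime 43 does not ramify.
(-278/43) = 23^21 mod 43 = 1, giving Legendre symbol 1.
d is a quadratic residue mod p, hence 43 splits in O_K.

split — (43) = 𝔭₁𝔭₂ with 𝔭₁ ≠ 𝔭₂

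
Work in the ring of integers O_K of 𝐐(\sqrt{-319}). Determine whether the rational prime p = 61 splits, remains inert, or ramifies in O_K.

-319 mod 4 = 1, hence disc K = -319 and O_K = ℤ[(1+√-319)/2].
Since gcd(61, -319) = 1 the prime 61 does not ramify.
(-319/61) = 47^30 mod 61 = 1, giving Legendre symbol 1.
(-319/61) = 1, so 61 splits.

61 splits in O_K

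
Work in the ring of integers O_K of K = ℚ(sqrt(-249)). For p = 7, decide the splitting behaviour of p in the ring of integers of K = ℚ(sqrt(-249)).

remains prime (inert)

-249 mod 4 = 3, hence disc K = 4·(-249) = -996 and O_K = ℤ[√-249].
disc(K) = -996 is not divisible by 7; 7 is unramified.
Compute (-249/7) via Euler: 3^((7-1)/2) mod 7 = 6, so (-249/7) = -1.
(-249/7) = -1, so 7 is inert.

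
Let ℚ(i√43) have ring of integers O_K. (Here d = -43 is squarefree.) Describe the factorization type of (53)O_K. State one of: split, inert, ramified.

p splits

-43 mod 4 = 1, hence disc K = -43 and O_K = ℤ[(1+√-43)/2].
disc(K) = -43 is not divisible by 53; 53 is unramified.
Legendre symbol by Euler's criterion: (-43/53) ≡ (-43)^26 ≡ 1 (mod 53), i.e. (-43/53) = 1.
d is a quadratic residue mod p, hence 53 splits in O_K.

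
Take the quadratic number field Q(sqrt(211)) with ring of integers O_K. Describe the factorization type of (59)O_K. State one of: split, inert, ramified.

inert — (59) stays prime in O_K

211 mod 4 = 3, hence disc K = 4·211 = 844 and O_K = ℤ[√211].
59 ∤ 844, so 59 is unramified.
Euler's criterion: 211^29 mod 59 = 58. Thus (211|59) = -1.
d is a non-residue mod p, hence 59 remains inert in O_K.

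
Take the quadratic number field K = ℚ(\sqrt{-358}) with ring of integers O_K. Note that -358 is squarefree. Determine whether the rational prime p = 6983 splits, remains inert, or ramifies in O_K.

-358 mod 4 = 2, hence disc K = 4·(-358) = -1432 and O_K = ℤ[√-358].
Since gcd(6983, -1432) = 1 the prime 6983 does not ramify.
(-358/6983) = 6625^3491 mod 6983 = 6982, giving Legendre symbol -1.
(-358/6983) = -1, so 6983 is inert.

inert — (6983) stays prime in O_K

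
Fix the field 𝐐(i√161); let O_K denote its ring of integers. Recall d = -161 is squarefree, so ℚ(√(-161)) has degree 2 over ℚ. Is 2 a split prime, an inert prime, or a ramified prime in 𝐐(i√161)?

ramified — (2) = 𝔭²

-161 mod 4 = 3, hence disc K = 4·(-161) = -644 and O_K = ℤ[√-161].
disc(K) = -644 = 2·(-322), so p = 2 is ramified.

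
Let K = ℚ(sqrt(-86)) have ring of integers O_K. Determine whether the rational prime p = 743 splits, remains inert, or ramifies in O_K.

p is inert

-86 mod 4 = 2, hence disc K = 4·(-86) = -344 and O_K = ℤ[√-86].
Since gcd(743, -344) = 1 the prime 743 does not ramify.
(-86/743) = 657^371 mod 743 = 742, giving Legendre symbol -1.
Legendre symbol -1 ⇒ 743 is inert.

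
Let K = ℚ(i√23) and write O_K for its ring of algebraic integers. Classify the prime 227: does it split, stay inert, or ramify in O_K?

227 remains inert

-23 mod 4 = 1, hence disc K = -23 and O_K = ℤ[(1+√-23)/2].
Since gcd(227, -23) = 1 the prime 227 does not ramify.
Legendre symbol by Euler's criterion: (-23/227) ≡ (-23)^113 ≡ 226 (mod 227), i.e. (-23/227) = -1.
Legendre symbol -1 ⇒ 227 is inert.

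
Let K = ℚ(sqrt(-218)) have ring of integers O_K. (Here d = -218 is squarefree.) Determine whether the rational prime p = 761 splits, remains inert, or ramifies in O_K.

inert

d = -218 ≡ 2 (mod 4), so O_K = ℤ[√-218] and disc(K) = 4d = -872.
761 ∤ -872, so 761 is unramified.
Euler's criterion: (-218)^380 mod 761 = 760. Thus (-218|761) = -1.
d is a non-residue mod p, hence 761 remains inert in O_K.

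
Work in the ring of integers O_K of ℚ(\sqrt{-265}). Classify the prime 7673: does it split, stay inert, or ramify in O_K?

-265 mod 4 = 3, hence disc K = 4·(-265) = -1060 and O_K = ℤ[√-265].
Since gcd(7673, -1060) = 1 the prime 7673 does not ramify.
(-265/7673) = 7408^3836 mod 7673 = 1, giving Legendre symbol 1.
(-265/7673) = 1, so 7673 splits.

split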